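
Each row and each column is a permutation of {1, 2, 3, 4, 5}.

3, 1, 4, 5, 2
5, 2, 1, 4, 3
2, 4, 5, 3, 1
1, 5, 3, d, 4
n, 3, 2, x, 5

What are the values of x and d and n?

x = 1, d = 2, n = 4

Cell (5,1): column 1 already has {1, 2, 3, 5} → 4.
Cell (4,4): row 4 already has {1, 3, 4, 5} → 2.
For row 5, column 4: row 5 already has {2, 3, 4, 5}; that leaves 1.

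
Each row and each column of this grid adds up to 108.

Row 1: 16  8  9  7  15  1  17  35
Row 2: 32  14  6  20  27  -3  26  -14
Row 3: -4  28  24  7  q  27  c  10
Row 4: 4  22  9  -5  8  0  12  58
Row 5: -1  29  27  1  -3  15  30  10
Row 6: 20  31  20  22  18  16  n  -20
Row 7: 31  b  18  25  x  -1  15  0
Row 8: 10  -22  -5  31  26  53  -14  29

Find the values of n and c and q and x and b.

n = 1, c = 21, q = -5, x = 22, b = -2

The known cells in column 2 total 110, leaving 108 − 110 = -2 for the blank.
The known cells in row 7 total 86, leaving 108 − 86 = 22 for the blank.
The known cells in column 5 total 113, leaving 108 − 113 = -5 for the blank.
The known cells in row 3 total 87, leaving 108 − 87 = 21 for the blank.
The known cells in row 6 total 107, leaving 108 − 107 = 1 for the blank.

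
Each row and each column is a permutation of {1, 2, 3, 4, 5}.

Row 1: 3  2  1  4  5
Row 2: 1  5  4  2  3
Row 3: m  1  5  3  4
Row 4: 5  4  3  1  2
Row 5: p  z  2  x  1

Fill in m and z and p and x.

m = 2, z = 3, p = 4, x = 5

Cell (3,1): row 3 already has {1, 3, 4, 5} → 2.
At (row 5, col 1): column 1 already has {1, 2, 3, 5}, so the value is 4.
Cell (5,2): column 2 already has {1, 2, 4, 5} → 3.
For row 5, column 4: row 5 already has {1, 2, 3, 4}; that leaves 5.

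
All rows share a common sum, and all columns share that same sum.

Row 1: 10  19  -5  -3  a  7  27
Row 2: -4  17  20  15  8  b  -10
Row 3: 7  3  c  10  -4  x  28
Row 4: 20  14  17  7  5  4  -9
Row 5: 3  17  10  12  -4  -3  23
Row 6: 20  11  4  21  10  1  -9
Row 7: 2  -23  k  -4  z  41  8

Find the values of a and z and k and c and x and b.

a = 3, z = 40, k = -6, c = 18, x = -4, b = 12

Rows 4 and 5 both sum to 58, so that's the common total.
Row 1 has 10 + 19 − 5 − 3 + 7 + 27 = 55; the blank must be 58 − 55 = 3.
Row 2 has -4 + 17 + 20 + 15 + 8 − 10 = 46; the blank must be 58 − 46 = 12.
Column 5 has 3 + 8 − 4 + 5 − 4 + 10 = 18; the blank must be 58 − 18 = 40.
Row 7 has 2 − 23 − 4 + 40 + 41 + 8 = 64; the blank must be 58 − 64 = -6.
Column 3 has -5 + 20 + 17 + 10 + 4 − 6 = 40; the blank must be 58 − 40 = 18.
Row 3 has 7 + 3 + 18 + 10 − 4 + 28 = 62; the blank must be 58 − 62 = -4.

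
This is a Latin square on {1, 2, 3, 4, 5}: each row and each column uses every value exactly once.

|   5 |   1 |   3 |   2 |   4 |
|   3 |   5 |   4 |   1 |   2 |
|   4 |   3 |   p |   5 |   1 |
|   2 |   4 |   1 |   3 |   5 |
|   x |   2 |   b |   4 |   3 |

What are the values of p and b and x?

At (row 5, col 1): column 1 already has {2, 3, 4, 5}, so the value is 1.
At (row 5, col 3): row 5 already has {1, 2, 3, 4}, so the value is 5.
At (row 3, col 3): row 3 already has {1, 3, 4, 5}, so the value is 2.

p = 2, b = 5, x = 1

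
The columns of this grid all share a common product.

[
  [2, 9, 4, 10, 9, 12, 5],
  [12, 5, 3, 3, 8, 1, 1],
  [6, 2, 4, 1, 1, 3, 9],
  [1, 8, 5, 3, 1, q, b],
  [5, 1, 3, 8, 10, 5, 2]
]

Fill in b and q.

b = 8, q = 4

Columns 2 and 3 each multiply to 720, so every column has product 720.
Column 7: 5×1×9×2 = 90, so the missing entry is 720 ÷ 90 = 8.
Column 6: 12×1×3×5 = 180, so the missing entry is 720 ÷ 180 = 4.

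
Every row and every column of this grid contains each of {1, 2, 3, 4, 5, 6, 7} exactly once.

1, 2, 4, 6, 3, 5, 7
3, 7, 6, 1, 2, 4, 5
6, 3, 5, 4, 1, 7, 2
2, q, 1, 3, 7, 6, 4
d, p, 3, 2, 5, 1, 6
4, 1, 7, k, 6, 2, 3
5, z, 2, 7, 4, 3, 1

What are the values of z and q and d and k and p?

For row 5, column 1: column 1 already has {1, 2, 3, 4, 5, 6}; that leaves 7.
For row 4, column 2: row 4 already has {1, 2, 3, 4, 6, 7}; that leaves 5.
At (row 7, col 2): row 7 already has {1, 2, 3, 4, 5, 7}, so the value is 6.
For row 6, column 4: row 6 already has {1, 2, 3, 4, 6, 7}; that leaves 5.
For row 5, column 2: row 5 already has {1, 2, 3, 5, 6, 7}; that leaves 4.

z = 6, q = 5, d = 7, k = 5, p = 4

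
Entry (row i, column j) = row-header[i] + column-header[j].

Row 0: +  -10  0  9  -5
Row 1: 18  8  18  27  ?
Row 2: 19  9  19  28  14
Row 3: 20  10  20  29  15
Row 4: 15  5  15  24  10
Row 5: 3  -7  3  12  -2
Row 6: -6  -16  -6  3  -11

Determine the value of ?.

13

18 + (-5) = 13.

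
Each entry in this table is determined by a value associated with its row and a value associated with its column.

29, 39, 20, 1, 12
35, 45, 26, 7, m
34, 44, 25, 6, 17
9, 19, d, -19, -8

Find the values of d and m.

d = 0, m = 18

The difference between any two rows is the same in every column — this is an addition table with the headers hidden.
Row 4 minus row 1 is -19 − 1 = -20, so its entry in column 3 is 20 + (-20) = 0.
Row 2 minus row 1 is 7 − 1 = 6, so its entry in column 5 is 12 + 6 = 18.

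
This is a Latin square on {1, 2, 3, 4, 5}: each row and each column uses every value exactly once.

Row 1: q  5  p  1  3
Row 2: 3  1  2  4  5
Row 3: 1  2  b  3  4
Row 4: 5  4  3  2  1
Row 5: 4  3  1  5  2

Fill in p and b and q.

p = 4, b = 5, q = 2

For row 3, column 3: row 3 already has {1, 2, 3, 4}; that leaves 5.
At (row 1, col 3): column 3 already has {1, 2, 3, 5}, so the value is 4.
For row 1, column 1: row 1 already has {1, 3, 4, 5}; that leaves 2.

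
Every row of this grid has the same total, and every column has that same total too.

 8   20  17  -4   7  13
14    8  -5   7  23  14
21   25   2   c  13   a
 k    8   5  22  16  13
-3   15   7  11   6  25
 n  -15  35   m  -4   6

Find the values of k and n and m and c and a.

Rows 1 and 2 both sum to 61, so that's the common total.
The known cells in row 4 total 64, leaving 61 − 64 = -3 for the blank.
The known cells in column 1 total 37, leaving 61 − 37 = 24 for the blank.
The known cells in row 6 total 46, leaving 61 − 46 = 15 for the blank.
The known cells in column 4 total 51, leaving 61 − 51 = 10 for the blank.
The known cells in row 3 total 71, leaving 61 − 71 = -10 for the blank.

k = -3, n = 24, m = 15, c = 10, a = -10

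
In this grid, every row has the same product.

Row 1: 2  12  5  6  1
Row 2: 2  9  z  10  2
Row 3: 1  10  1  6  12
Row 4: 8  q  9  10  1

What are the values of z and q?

Rows 1 and 3 each multiply to 720, so every row has product 720.
Row 2: 2×9×10×2 = 360, so the missing entry is 720 ÷ 360 = 2.
Row 4: 8×9×10×1 = 720, so the missing entry is 720 ÷ 720 = 1.

z = 2, q = 1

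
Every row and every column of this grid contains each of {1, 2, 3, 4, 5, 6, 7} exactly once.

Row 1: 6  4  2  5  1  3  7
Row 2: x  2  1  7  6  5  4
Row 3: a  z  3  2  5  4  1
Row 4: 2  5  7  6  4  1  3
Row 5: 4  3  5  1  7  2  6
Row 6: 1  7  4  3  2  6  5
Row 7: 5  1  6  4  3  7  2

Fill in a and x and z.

a = 7, x = 3, z = 6

At (row 2, col 1): row 2 already has {1, 2, 4, 5, 6, 7}, so the value is 3.
Cell (3,1): column 1 already has {1, 2, 3, 4, 5, 6} → 7.
Cell (3,2): row 3 already has {1, 2, 3, 4, 5, 7} → 6.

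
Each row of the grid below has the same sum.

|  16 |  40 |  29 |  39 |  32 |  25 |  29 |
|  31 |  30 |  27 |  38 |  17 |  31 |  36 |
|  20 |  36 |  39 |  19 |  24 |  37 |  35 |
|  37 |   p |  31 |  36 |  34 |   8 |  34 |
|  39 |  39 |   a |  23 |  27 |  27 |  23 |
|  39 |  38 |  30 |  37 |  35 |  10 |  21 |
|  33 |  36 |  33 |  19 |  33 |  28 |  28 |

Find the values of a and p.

a = 32, p = 30

Row 1 sums to 210 and so does row 3; that's the common total.
In row 5 the known cells total 178, leaving 210 − 178 = 32.
In row 4 the known cells total 180, leaving 210 − 180 = 30.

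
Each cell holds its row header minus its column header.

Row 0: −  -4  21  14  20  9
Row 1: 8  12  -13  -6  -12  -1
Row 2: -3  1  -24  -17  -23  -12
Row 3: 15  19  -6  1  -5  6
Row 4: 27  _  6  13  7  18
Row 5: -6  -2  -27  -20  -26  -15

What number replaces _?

31

27 − (-4) = 31.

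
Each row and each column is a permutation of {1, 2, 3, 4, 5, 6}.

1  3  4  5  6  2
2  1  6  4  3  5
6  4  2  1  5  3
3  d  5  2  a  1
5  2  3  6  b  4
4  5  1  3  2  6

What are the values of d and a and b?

Cell (4,2): column 2 already has {1, 2, 3, 4, 5} → 6.
At (row 4, col 5): row 4 already has {1, 2, 3, 5, 6}, so the value is 4.
Cell (5,5): row 5 already has {2, 3, 4, 5, 6} → 1.

d = 6, a = 4, b = 1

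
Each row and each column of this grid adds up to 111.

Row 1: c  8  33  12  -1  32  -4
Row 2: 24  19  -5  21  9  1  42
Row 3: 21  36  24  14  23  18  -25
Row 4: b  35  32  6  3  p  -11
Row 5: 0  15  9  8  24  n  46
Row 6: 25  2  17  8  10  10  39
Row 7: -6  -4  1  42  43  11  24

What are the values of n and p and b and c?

n = 9, p = 30, b = 16, c = 31

Row 1: 8 + 33 + 12 − 1 + 32 − 4 = 80, so its missing entry is 111 − 80 = 31.
Row 5: 0 + 15 + 9 + 8 + 24 + 46 = 102, so its missing entry is 111 − 102 = 9.
Column 6: 32 + 1 + 18 + 9 + 10 + 11 = 81, so its missing entry is 111 − 81 = 30.
Row 4: 35 + 32 + 6 + 3 + 30 − 11 = 95, so its missing entry is 111 − 95 = 16.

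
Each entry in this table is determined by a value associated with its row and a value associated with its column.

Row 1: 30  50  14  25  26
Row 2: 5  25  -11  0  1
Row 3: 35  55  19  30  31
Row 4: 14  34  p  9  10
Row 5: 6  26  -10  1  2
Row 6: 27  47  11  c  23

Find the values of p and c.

p = -2, c = 22

The difference between any two rows is the same in every column — this is an addition table with the headers hidden.
Row 4 minus row 1 is 34 − 50 = -16, so its entry in column 3 is 14 + (-16) = -2.
Row 6 minus row 1 is 47 − 50 = -3, so its entry in column 4 is 25 + (-3) = 22.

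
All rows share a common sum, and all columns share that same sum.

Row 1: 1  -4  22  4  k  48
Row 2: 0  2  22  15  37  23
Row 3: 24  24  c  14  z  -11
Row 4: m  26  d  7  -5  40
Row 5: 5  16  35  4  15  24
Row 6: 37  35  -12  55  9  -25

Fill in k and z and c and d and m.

Rows 2 and 5 both sum to 99, so that's the common total.
The known cells in row 1 total 71, leaving 99 − 71 = 28 for the blank.
The known cells in column 5 total 84, leaving 99 − 84 = 15 for the blank.
The known cells in column 1 total 67, leaving 99 − 67 = 32 for the blank.
The known cells in row 3 total 66, leaving 99 − 66 = 33 for the blank.
The known cells in row 4 total 100, leaving 99 − 100 = -1 for the blank.

k = 28, z = 15, c = 33, d = -1, m = 32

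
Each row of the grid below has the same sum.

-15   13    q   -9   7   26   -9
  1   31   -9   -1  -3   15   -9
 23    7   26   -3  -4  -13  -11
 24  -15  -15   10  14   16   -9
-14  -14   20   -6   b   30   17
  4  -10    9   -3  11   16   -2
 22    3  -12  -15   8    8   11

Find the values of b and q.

b = -8, q = 12

Row 3 sums to 25 and so does row 4; that's the common total.
In row 5 the known cells total 33, leaving 25 − 33 = -8.
In row 1 the known cells total 13, leaving 25 − 13 = 12.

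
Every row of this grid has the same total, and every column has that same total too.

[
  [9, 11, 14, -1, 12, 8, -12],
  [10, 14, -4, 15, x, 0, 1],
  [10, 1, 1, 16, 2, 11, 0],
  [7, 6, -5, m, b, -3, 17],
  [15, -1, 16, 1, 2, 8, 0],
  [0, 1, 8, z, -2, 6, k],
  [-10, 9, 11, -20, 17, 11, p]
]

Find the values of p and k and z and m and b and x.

Rows 1 and 3 both sum to 41, so that's the common total.
Row 2: 10 + 14 − 4 + 15 + 0 + 1 = 36, so its missing entry is 41 − 36 = 5.
Column 5: 12 + 5 + 2 + 2 − 2 + 17 = 36, so its missing entry is 41 − 36 = 5.
Row 4: 7 + 6 − 5 + 5 − 3 + 17 = 27, so its missing entry is 41 − 27 = 14.
Column 4: -1 + 15 + 16 + 14 + 1 − 20 = 25, so its missing entry is 41 − 25 = 16.
Row 6: 0 + 1 + 8 + 16 − 2 + 6 = 29, so its missing entry is 41 − 29 = 12.
Row 7: -10 + 9 + 11 − 20 + 17 + 11 = 18, so its missing entry is 41 − 18 = 23.

p = 23, k = 12, z = 16, m = 14, b = 5, x = 5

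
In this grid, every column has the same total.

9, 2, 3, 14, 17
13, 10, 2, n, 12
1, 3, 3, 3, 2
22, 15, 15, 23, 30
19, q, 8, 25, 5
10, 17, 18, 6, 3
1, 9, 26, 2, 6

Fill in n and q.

n = 2, q = 19

Columns 3 and 5 both add up to 75, so every column sums to 75.
Column 4: 14 + 3 + 23 + 25 + 6 + 2 = 73, so the missing entry is 75 − 73 = 2.
Column 2: 2 + 10 + 3 + 15 + 17 + 9 = 56, so the missing entry is 75 − 56 = 19.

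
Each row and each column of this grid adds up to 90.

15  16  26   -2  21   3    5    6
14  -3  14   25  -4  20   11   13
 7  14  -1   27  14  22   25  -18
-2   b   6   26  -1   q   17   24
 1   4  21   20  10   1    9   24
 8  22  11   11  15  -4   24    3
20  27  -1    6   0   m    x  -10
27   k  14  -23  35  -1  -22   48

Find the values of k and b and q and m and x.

k = 12, b = -2, q = 22, m = 27, x = 21

Row 8 has 27 + 14 − 23 + 35 − 1 − 22 + 48 = 78; the blank must be 90 − 78 = 12.
Column 2 has 16 − 3 + 14 + 4 + 22 + 27 + 12 = 92; the blank must be 90 − 92 = -2.
Column 7 has 5 + 11 + 25 + 17 + 9 + 24 − 22 = 69; the blank must be 90 − 69 = 21.
Row 7 has 20 + 27 − 1 + 6 + 0 + 21 − 10 = 63; the blank must be 90 − 63 = 27.
Row 4 has -2 − 2 + 6 + 26 − 1 + 17 + 24 = 68; the blank must be 90 − 68 = 22.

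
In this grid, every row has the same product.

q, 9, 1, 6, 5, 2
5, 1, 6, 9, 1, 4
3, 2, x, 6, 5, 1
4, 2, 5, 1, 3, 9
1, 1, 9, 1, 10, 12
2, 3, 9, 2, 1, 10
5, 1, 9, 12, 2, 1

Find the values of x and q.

Rows 2 and 4 each multiply to 1080, so every row has product 1080.
Row 3: 3×2×6×5×1 = 180, so the missing entry is 1080 ÷ 180 = 6.
Row 1: 9×1×6×5×2 = 540, so the missing entry is 1080 ÷ 540 = 2.

x = 6, q = 2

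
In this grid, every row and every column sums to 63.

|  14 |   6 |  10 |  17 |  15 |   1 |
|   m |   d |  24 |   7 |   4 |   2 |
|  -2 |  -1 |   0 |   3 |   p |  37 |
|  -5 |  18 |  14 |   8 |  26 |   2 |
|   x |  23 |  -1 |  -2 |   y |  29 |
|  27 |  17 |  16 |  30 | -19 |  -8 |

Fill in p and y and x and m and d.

p = 26, y = 11, x = 3, m = 26, d = 0

Row 3 has -2 − 1 + 0 + 3 + 37 = 37; the blank must be 63 − 37 = 26.
Column 5 has 15 + 4 + 26 + 26 − 19 = 52; the blank must be 63 − 52 = 11.
Row 5 has 23 − 1 − 2 + 11 + 29 = 60; the blank must be 63 − 60 = 3.
Column 2 has 6 − 1 + 18 + 23 + 17 = 63; the blank must be 63 − 63 = 0.
Row 2 has 0 + 24 + 7 + 4 + 2 = 37; the blank must be 63 − 37 = 26.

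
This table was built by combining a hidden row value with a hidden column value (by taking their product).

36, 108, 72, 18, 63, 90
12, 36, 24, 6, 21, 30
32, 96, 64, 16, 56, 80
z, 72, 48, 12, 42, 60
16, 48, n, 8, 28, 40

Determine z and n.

z = 24, n = 32

Each row is a constant multiple of every other row — this is a multiplication table with the headers hidden.
Row 4 is 12/18 = 2/3 times row 1, so its entry in column 1 is 36 × 2/3 = 24.
Row 5 is 8/18 = 4/9 times row 1, so its entry in column 3 is 72 × 4/9 = 32.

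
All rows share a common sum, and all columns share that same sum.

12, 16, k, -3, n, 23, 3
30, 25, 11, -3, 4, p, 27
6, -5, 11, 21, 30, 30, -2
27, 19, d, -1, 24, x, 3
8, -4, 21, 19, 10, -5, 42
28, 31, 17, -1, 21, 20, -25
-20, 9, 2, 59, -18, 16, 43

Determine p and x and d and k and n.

p = -3, x = 10, d = 9, k = 20, n = 20

Rows 3 and 5 both sum to 91, so that's the common total.
Column 5: 4 + 30 + 24 + 10 + 21 − 18 = 71, so its missing entry is 91 − 71 = 20.
Row 2: 30 + 25 + 11 − 3 + 4 + 27 = 94, so its missing entry is 91 − 94 = -3.
Row 1: 12 + 16 − 3 + 20 + 23 + 3 = 71, so its missing entry is 91 − 71 = 20.
Column 3: 20 + 11 + 11 + 21 + 17 + 2 = 82, so its missing entry is 91 − 82 = 9.
Row 4: 27 + 19 + 9 − 1 + 24 + 3 = 81, so its missing entry is 91 − 81 = 10.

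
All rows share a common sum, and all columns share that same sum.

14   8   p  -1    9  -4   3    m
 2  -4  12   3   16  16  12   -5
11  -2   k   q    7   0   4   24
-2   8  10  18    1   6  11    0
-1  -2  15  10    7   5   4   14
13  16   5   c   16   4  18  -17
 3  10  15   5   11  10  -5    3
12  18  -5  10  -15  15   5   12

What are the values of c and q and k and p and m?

Rows 2 and 4 both sum to 52, so that's the common total.
Column 8: -5 + 24 + 0 + 14 − 17 + 3 + 12 = 31, so its missing entry is 52 − 31 = 21.
Row 1: 14 + 8 − 1 + 9 − 4 + 3 + 21 = 50, so its missing entry is 52 − 50 = 2.
Column 3: 2 + 12 + 10 + 15 + 5 + 15 − 5 = 54, so its missing entry is 52 − 54 = -2.
Row 3: 11 − 2 − 2 + 7 + 0 + 4 + 24 = 42, so its missing entry is 52 − 42 = 10.
Row 6: 13 + 16 + 5 + 16 + 4 + 18 − 17 = 55, so its missing entry is 52 − 55 = -3.

c = -3, q = 10, k = -2, p = 2, m = 21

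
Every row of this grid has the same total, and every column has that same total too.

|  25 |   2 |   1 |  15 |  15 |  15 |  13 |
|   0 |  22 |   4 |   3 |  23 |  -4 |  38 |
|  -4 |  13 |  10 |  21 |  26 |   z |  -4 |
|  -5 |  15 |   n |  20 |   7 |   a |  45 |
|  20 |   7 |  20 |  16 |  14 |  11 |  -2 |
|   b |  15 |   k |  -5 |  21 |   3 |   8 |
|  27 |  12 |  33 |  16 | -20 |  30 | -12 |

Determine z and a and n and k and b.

Rows 1 and 2 both sum to 86, so that's the common total.
The known cells in column 1 total 63, leaving 86 − 63 = 23 for the blank.
The known cells in row 3 total 62, leaving 86 − 62 = 24 for the blank.
The known cells in column 6 total 79, leaving 86 − 79 = 7 for the blank.
The known cells in row 4 total 89, leaving 86 − 89 = -3 for the blank.
The known cells in row 6 total 65, leaving 86 − 65 = 21 for the blank.

z = 24, a = 7, n = -3, k = 21, b = 23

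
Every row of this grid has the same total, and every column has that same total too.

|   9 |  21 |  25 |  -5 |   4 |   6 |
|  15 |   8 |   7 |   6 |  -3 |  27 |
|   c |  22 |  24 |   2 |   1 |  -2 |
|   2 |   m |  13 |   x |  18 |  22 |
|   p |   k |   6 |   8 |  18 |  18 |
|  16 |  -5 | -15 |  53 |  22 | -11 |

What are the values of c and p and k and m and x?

c = 13, p = 5, k = 5, m = 9, x = -4

Rows 1 and 2 both sum to 60, so that's the common total.
Row 3 has 22 + 24 + 2 + 1 − 2 = 47; the blank must be 60 − 47 = 13.
Column 1 has 9 + 15 + 13 + 2 + 16 = 55; the blank must be 60 − 55 = 5.
Column 4 has -5 + 6 + 2 + 8 + 53 = 64; the blank must be 60 − 64 = -4.
Row 4 has 2 + 13 − 4 + 18 + 22 = 51; the blank must be 60 − 51 = 9.
Row 5 has 5 + 6 + 8 + 18 + 18 = 55; the blank must be 60 − 55 = 5.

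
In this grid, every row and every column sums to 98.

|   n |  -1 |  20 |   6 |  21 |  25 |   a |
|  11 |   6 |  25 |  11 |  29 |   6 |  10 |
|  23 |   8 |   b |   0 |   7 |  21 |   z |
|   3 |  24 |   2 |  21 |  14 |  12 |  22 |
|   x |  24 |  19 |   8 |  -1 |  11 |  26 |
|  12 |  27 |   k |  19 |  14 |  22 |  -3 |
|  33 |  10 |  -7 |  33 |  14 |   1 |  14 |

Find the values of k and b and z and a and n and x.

k = 7, b = 32, z = 7, a = 22, n = 5, x = 11

Row 5 has 24 + 19 + 8 − 1 + 11 + 26 = 87; the blank must be 98 − 87 = 11.
Column 1 has 11 + 23 + 3 + 11 + 12 + 33 = 93; the blank must be 98 − 93 = 5.
Row 1 has 5 − 1 + 20 + 6 + 21 + 25 = 76; the blank must be 98 − 76 = 22.
Column 7 has 22 + 10 + 22 + 26 − 3 + 14 = 91; the blank must be 98 − 91 = 7.
Row 3 has 23 + 8 + 0 + 7 + 21 + 7 = 66; the blank must be 98 − 66 = 32.
Row 6 has 12 + 27 + 19 + 14 + 22 − 3 = 91; the blank must be 98 − 91 = 7.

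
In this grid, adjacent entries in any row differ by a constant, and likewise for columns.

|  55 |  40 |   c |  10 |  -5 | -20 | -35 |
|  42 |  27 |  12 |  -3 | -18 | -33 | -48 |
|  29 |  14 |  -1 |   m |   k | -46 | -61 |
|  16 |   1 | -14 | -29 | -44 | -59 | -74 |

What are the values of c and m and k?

c = 25, m = -16, k = -31

Along each row the entries change by -15 per step; down each column they change by -13.
Row 1: from 55 at column 1, stepping by -15 to column 3 gives 25.
Row 3: from 29 at column 1, stepping by -15 to column 4 gives -16.
Row 3: from 29 at column 1, stepping by -15 to column 5 gives -31.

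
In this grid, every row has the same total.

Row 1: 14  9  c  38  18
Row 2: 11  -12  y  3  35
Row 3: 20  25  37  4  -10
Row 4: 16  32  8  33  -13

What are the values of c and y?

The complete rows each total 76.
Row 1 is missing 76 − 79 = -3 (since 14 + 9 + 38 + 18 = 79).
Row 2 is missing 76 − 37 = 39 (since 11 − 12 + 3 + 35 = 37).

c = -3, y = 39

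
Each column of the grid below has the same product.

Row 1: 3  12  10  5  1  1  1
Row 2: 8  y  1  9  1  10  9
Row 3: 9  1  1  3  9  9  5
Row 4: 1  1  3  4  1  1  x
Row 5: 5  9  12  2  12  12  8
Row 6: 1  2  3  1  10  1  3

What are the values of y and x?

y = 5, x = 1

Columns 1 and 4 each multiply to 1080, so every column has product 1080.
Column 2: 12×1×1×9×2 = 216, so the missing entry is 1080 ÷ 216 = 5.
Column 7: 1×9×5×8×3 = 1080, so the missing entry is 1080 ÷ 1080 = 1.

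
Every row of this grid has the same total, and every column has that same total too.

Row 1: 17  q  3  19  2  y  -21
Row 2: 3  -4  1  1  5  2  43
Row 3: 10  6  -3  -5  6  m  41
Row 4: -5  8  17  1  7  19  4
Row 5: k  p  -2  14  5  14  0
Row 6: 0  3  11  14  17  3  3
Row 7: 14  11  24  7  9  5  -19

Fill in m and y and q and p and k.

Rows 2 and 4 both sum to 51, so that's the common total.
Column 1: 17 + 3 + 10 − 5 + 0 + 14 = 39, so its missing entry is 51 − 39 = 12.
Row 3: 10 + 6 − 3 − 5 + 6 + 41 = 55, so its missing entry is 51 − 55 = -4.
Column 6: 2 − 4 + 19 + 14 + 3 + 5 = 39, so its missing entry is 51 − 39 = 12.
Row 1: 17 + 3 + 19 + 2 + 12 − 21 = 32, so its missing entry is 51 − 32 = 19.
Row 5: 12 − 2 + 14 + 5 + 14 + 0 = 43, so its missing entry is 51 − 43 = 8.

m = -4, y = 12, q = 19, p = 8, k = 12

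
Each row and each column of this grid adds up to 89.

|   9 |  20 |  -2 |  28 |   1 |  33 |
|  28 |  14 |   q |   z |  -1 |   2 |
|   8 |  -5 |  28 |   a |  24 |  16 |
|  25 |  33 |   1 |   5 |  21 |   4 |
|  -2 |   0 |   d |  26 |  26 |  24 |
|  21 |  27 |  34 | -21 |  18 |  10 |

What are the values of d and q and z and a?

The known cells in row 3 total 71, leaving 89 − 71 = 18 for the blank.
The known cells in column 4 total 56, leaving 89 − 56 = 33 for the blank.
The known cells in row 2 total 76, leaving 89 − 76 = 13 for the blank.
The known cells in row 5 total 74, leaving 89 − 74 = 15 for the blank.

d = 15, q = 13, z = 33, a = 18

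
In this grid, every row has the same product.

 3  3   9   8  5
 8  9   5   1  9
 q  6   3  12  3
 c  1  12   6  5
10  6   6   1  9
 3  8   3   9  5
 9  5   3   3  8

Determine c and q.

Rows 5 and 6 each multiply to 3240, so every row has product 3240.
Row 4: 1×12×6×5 = 360, so the missing entry is 3240 ÷ 360 = 9.
Row 3: 6×3×12×3 = 648, so the missing entry is 3240 ÷ 648 = 5.

c = 9, q = 5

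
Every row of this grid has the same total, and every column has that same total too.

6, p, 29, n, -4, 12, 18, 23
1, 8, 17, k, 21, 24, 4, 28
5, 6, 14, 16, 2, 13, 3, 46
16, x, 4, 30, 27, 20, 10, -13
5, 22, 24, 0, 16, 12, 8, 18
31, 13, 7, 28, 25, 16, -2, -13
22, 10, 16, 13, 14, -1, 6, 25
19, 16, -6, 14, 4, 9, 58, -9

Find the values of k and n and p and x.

Rows 3 and 5 both sum to 105, so that's the common total.
Row 2: 1 + 8 + 17 + 21 + 24 + 4 + 28 = 103, so its missing entry is 105 − 103 = 2.
Column 4: 2 + 16 + 30 + 0 + 28 + 13 + 14 = 103, so its missing entry is 105 − 103 = 2.
Row 1: 6 + 29 + 2 − 4 + 12 + 18 + 23 = 86, so its missing entry is 105 − 86 = 19.
Row 4: 16 + 4 + 30 + 27 + 20 + 10 − 13 = 94, so its missing entry is 105 − 94 = 11.

k = 2, n = 2, p = 19, x = 11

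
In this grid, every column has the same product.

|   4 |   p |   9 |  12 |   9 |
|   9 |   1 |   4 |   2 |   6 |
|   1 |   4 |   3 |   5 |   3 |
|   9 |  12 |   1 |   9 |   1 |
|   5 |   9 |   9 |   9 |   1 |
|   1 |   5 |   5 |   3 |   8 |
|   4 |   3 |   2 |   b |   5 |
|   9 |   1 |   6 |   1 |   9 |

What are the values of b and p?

Columns 1 and 3 each multiply to 58320, so every column has product 58320.
Column 4: 12×2×5×9×9×3×1 = 29160, so the missing entry is 58320 ÷ 29160 = 2.
Column 2: 1×4×12×9×5×3×1 = 6480, so the missing entry is 58320 ÷ 6480 = 9.

b = 2, p = 9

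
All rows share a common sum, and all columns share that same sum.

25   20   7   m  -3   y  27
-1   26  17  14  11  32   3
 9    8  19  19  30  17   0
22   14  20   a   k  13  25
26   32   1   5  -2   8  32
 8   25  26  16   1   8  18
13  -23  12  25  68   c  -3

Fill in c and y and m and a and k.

Rows 2 and 3 both sum to 102, so that's the common total.
Column 5 has -3 + 11 + 30 − 2 + 1 + 68 = 105; the blank must be 102 − 105 = -3.
Row 7 has 13 − 23 + 12 + 25 + 68 − 3 = 92; the blank must be 102 − 92 = 10.
Row 4 has 22 + 14 + 20 − 3 + 13 + 25 = 91; the blank must be 102 − 91 = 11.
Column 4 has 14 + 19 + 11 + 5 + 16 + 25 = 90; the blank must be 102 − 90 = 12.
Row 1 has 25 + 20 + 7 + 12 − 3 + 27 = 88; the blank must be 102 − 88 = 14.

c = 10, y = 14, m = 12, a = 11, k = -3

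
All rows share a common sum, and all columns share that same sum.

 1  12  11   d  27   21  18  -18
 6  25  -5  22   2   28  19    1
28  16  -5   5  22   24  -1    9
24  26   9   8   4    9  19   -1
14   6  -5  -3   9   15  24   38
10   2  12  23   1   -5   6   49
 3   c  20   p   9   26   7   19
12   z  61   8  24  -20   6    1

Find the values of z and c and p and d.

z = 6, c = 5, p = 9, d = 26

Rows 2 and 3 both sum to 98, so that's the common total.
Row 8 has 12 + 61 + 8 + 24 − 20 + 6 + 1 = 92; the blank must be 98 − 92 = 6.
Column 2 has 12 + 25 + 16 + 26 + 6 + 2 + 6 = 93; the blank must be 98 − 93 = 5.
Row 7 has 3 + 5 + 20 + 9 + 26 + 7 + 19 = 89; the blank must be 98 − 89 = 9.
Row 1 has 1 + 12 + 11 + 27 + 21 + 18 − 18 = 72; the blank must be 98 − 72 = 26.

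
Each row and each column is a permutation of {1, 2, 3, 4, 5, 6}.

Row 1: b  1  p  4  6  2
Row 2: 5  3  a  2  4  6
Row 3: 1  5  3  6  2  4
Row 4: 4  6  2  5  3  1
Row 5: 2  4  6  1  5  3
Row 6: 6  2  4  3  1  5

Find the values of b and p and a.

b = 3, p = 5, a = 1

Cell (2,3): row 2 already has {2, 3, 4, 5, 6} → 1.
For row 1, column 3: column 3 already has {1, 2, 3, 4, 6}; that leaves 5.
At (row 1, col 1): row 1 already has {1, 2, 4, 5, 6}, so the value is 3.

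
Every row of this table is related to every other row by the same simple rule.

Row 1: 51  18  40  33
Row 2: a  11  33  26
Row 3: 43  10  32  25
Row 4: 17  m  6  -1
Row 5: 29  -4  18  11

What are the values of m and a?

m = -16, a = 44

The difference between any two rows is the same in every column — this is an addition table with the headers hidden.
Row 4 minus row 1 is 6 − 40 = -34, so its entry in column 2 is 18 + (-34) = -16.
Row 2 minus row 1 is 33 − 40 = -7, so its entry in column 1 is 51 + (-7) = 44.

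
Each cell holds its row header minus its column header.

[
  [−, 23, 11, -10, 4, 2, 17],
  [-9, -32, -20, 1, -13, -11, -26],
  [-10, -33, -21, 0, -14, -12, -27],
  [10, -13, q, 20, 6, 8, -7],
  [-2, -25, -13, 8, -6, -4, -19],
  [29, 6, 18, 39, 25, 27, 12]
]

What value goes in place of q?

10 − 11 = -1.

-1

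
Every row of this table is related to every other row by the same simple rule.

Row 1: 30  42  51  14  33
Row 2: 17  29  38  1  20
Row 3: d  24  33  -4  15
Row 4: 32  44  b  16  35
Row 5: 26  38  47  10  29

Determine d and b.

The difference between any two rows is the same in every column — this is an addition table with the headers hidden.
Row 3 minus row 1 is 24 − 42 = -18, so its entry in column 1 is 30 + (-18) = 12.
Row 4 minus row 1 is 44 − 42 = 2, so its entry in column 3 is 51 + 2 = 53.

d = 12, b = 53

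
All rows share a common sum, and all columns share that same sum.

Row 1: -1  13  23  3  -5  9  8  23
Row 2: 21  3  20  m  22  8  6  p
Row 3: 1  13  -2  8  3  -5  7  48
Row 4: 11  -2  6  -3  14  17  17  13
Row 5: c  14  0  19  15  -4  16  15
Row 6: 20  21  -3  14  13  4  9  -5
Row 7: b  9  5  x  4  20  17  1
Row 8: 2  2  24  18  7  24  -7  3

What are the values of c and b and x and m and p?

Rows 1 and 3 both sum to 73, so that's the common total.
The known cells in row 5 total 75, leaving 73 − 75 = -2 for the blank.
The known cells in column 8 total 98, leaving 73 − 98 = -25 for the blank.
The known cells in column 1 total 52, leaving 73 − 52 = 21 for the blank.
The known cells in row 7 total 77, leaving 73 − 77 = -4 for the blank.
The known cells in row 2 total 55, leaving 73 − 55 = 18 for the blank.

c = -2, b = 21, x = -4, m = 18, p = -25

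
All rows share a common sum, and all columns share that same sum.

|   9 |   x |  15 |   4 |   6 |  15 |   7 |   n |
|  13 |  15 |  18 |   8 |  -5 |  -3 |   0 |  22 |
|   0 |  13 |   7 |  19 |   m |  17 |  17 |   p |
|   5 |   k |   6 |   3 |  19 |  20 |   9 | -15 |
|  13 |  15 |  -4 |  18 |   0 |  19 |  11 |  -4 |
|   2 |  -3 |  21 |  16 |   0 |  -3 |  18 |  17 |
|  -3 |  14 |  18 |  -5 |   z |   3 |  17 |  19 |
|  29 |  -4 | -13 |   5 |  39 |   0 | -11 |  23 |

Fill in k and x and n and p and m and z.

Rows 2 and 5 both sum to 68, so that's the common total.
The known cells in row 4 total 47, leaving 68 − 47 = 21 for the blank.
The known cells in column 2 total 71, leaving 68 − 71 = -3 for the blank.
The known cells in row 1 total 53, leaving 68 − 53 = 15 for the blank.
The known cells in column 8 total 77, leaving 68 − 77 = -9 for the blank.
The known cells in row 3 total 64, leaving 68 − 64 = 4 for the blank.
The known cells in row 7 total 63, leaving 68 − 63 = 5 for the blank.

k = 21, x = -3, n = 15, p = -9, m = 4, z = 5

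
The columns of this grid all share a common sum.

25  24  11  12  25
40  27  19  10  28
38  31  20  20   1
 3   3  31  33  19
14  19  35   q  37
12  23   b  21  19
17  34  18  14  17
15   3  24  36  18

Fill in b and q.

Columns 1 and 5 both add up to 164, so every column sums to 164.
Column 3: 11 + 19 + 20 + 31 + 35 + 18 + 24 = 158, so the missing entry is 164 − 158 = 6.
Column 4: 12 + 10 + 20 + 33 + 21 + 14 + 36 = 146, so the missing entry is 164 − 146 = 18.

b = 6, q = 18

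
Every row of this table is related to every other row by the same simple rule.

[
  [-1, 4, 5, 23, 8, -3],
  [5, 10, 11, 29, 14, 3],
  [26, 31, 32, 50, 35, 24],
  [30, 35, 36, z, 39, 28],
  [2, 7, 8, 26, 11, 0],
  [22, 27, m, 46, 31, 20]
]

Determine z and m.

The difference between any two rows is the same in every column — this is an addition table with the headers hidden.
Row 4 minus row 1 is 30 − (-1) = 31, so its entry in column 4 is 23 + 31 = 54.
Row 6 minus row 1 is 22 − (-1) = 23, so its entry in column 3 is 5 + 23 = 28.

z = 54, m = 28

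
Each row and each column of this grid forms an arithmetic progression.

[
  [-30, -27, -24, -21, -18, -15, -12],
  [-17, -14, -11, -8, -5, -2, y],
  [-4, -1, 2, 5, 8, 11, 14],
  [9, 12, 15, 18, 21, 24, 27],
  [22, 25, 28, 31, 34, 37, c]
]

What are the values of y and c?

y = 1, c = 40

Along each row the entries change by 3 per step; down each column they change by 13.
Row 2: from -17 at column 1, stepping by 3 to column 7 gives 1.
Row 5: from 22 at column 1, stepping by 3 to column 7 gives 40.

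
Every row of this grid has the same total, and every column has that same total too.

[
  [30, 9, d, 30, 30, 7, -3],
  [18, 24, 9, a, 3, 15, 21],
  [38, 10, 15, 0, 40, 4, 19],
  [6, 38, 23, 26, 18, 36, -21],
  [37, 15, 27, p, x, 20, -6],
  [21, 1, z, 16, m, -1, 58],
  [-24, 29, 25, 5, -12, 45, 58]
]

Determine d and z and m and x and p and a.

d = 23, z = 4, m = 27, x = 20, p = 13, a = 36

Rows 3 and 4 both sum to 126, so that's the common total.
Row 1 has 30 + 9 + 30 + 30 + 7 − 3 = 103; the blank must be 126 − 103 = 23.
Row 2 has 18 + 24 + 9 + 3 + 15 + 21 = 90; the blank must be 126 − 90 = 36.
Column 4 has 30 + 36 + 0 + 26 + 16 + 5 = 113; the blank must be 126 − 113 = 13.
Row 5 has 37 + 15 + 27 + 13 + 20 − 6 = 106; the blank must be 126 − 106 = 20.
Column 5 has 30 + 3 + 40 + 18 + 20 − 12 = 99; the blank must be 126 − 99 = 27.
Row 6 has 21 + 1 + 16 + 27 − 1 + 58 = 122; the blank must be 126 − 122 = 4.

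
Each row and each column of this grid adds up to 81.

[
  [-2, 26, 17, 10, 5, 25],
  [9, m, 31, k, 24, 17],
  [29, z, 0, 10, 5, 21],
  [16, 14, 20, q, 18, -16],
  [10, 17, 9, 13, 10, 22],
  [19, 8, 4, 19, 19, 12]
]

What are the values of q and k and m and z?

Row 4 has 16 + 14 + 20 + 18 − 16 = 52; the blank must be 81 − 52 = 29.
Column 4 has 10 + 10 + 29 + 13 + 19 = 81; the blank must be 81 − 81 = 0.
Row 2 has 9 + 31 + 0 + 24 + 17 = 81; the blank must be 81 − 81 = 0.
Row 3 has 29 + 0 + 10 + 5 + 21 = 65; the blank must be 81 − 65 = 16.

q = 29, k = 0, m = 0, z = 16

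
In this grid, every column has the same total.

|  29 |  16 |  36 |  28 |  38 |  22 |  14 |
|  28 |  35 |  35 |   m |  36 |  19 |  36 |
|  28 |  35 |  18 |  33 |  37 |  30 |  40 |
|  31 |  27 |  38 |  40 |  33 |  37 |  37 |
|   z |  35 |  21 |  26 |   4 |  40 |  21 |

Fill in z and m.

z = 32, m = 21

Column 5 sums to 148 and so does column 7; that's the common total.
In column 1 the known cells total 116, leaving 148 − 116 = 32.
In column 4 the known cells total 127, leaving 148 − 127 = 21.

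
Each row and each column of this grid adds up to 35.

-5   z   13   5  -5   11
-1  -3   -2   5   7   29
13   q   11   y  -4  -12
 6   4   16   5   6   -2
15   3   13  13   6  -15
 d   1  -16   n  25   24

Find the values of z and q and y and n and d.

Row 1 has -5 + 13 + 5 − 5 + 11 = 19; the blank must be 35 − 19 = 16.
Column 2 has 16 − 3 + 4 + 3 + 1 = 21; the blank must be 35 − 21 = 14.
Row 3 has 13 + 14 + 11 − 4 − 12 = 22; the blank must be 35 − 22 = 13.
Column 1 has -5 − 1 + 13 + 6 + 15 = 28; the blank must be 35 − 28 = 7.
Row 6 has 7 + 1 − 16 + 25 + 24 = 41; the blank must be 35 − 41 = -6.

z = 16, q = 14, y = 13, n = -6, d = 7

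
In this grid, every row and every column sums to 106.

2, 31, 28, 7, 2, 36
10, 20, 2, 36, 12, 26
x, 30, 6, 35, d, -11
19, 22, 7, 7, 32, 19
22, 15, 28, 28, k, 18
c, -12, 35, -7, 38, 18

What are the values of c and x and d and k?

Row 6: -12 + 35 − 7 + 38 + 18 = 72, so its missing entry is 106 − 72 = 34.
Column 1: 2 + 10 + 19 + 22 + 34 = 87, so its missing entry is 106 − 87 = 19.
Row 3: 19 + 30 + 6 + 35 − 11 = 79, so its missing entry is 106 − 79 = 27.
Row 5: 22 + 15 + 28 + 28 + 18 = 111, so its missing entry is 106 − 111 = -5.

c = 34, x = 19, d = 27, k = -5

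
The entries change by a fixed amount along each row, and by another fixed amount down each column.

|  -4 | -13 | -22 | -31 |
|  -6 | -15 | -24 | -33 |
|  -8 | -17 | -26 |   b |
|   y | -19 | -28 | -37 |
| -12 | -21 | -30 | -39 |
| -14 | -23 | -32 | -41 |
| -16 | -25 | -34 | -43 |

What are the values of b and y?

b = -35, y = -10

Along each row the entries change by -9 per step; down each column they change by -2.
Row 3: from -8 at column 1, stepping by -9 to column 4 gives -35.
Row 4: from -19 at column 2, stepping by -9 to column 1 gives -10.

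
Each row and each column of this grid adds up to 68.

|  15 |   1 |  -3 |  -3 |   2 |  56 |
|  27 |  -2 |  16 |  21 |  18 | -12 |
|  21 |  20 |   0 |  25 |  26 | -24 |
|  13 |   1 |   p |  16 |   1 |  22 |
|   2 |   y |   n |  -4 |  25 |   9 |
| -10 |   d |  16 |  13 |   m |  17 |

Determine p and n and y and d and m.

Column 5 has 2 + 18 + 26 + 1 + 25 = 72; the blank must be 68 − 72 = -4.
Row 6 has -10 + 16 + 13 − 4 + 17 = 32; the blank must be 68 − 32 = 36.
Row 4 has 13 + 1 + 16 + 1 + 22 = 53; the blank must be 68 − 53 = 15.
Column 3 has -3 + 16 + 0 + 15 + 16 = 44; the blank must be 68 − 44 = 24.
Row 5 has 2 + 24 − 4 + 25 + 9 = 56; the blank must be 68 − 56 = 12.

p = 15, n = 24, y = 12, d = 36, m = -4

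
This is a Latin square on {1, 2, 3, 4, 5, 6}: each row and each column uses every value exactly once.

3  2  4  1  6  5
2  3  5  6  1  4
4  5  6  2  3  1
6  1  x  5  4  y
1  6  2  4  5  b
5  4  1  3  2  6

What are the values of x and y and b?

x = 3, y = 2, b = 3

At (row 5, col 6): row 5 already has {1, 2, 4, 5, 6}, so the value is 3.
At (row 4, col 3): column 3 already has {1, 2, 4, 5, 6}, so the value is 3.
At (row 4, col 6): row 4 already has {1, 3, 4, 5, 6}, so the value is 2.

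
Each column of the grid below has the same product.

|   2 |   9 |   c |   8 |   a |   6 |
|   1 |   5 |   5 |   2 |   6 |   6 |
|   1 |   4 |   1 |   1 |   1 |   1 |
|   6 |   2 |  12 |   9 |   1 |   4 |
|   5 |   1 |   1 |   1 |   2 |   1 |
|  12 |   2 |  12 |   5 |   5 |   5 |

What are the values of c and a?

c = 1, a = 12

Columns 2 and 6 each multiply to 720, so every column has product 720.
Column 3: 5×1×12×1×12 = 720, so the missing entry is 720 ÷ 720 = 1.
Column 5: 6×1×1×2×5 = 60, so the missing entry is 720 ÷ 60 = 12.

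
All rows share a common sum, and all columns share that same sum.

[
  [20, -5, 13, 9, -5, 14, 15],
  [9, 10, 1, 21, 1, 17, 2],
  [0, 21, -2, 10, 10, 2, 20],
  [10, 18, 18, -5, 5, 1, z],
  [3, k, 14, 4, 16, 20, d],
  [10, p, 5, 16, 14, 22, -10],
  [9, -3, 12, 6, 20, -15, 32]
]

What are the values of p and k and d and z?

p = 4, k = 16, d = -12, z = 14

Rows 1 and 2 both sum to 61, so that's the common total.
Row 6: 10 + 5 + 16 + 14 + 22 − 10 = 57, so its missing entry is 61 − 57 = 4.
Column 2: -5 + 10 + 21 + 18 + 4 − 3 = 45, so its missing entry is 61 − 45 = 16.
Row 5: 3 + 16 + 14 + 4 + 16 + 20 = 73, so its missing entry is 61 − 73 = -12.
Row 4: 10 + 18 + 18 − 5 + 5 + 1 = 47, so its missing entry is 61 − 47 = 14.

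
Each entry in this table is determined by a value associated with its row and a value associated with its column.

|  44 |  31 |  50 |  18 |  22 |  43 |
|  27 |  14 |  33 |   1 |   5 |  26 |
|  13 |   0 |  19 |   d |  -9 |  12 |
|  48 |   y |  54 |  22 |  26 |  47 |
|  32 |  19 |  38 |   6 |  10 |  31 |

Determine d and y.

d = -13, y = 35

The difference between any two rows is the same in every column — this is an addition table with the headers hidden.
Row 3 minus row 1 is 19 − 50 = -31, so its entry in column 4 is 18 + (-31) = -13.
Row 4 minus row 1 is 54 − 50 = 4, so its entry in column 2 is 31 + 4 = 35.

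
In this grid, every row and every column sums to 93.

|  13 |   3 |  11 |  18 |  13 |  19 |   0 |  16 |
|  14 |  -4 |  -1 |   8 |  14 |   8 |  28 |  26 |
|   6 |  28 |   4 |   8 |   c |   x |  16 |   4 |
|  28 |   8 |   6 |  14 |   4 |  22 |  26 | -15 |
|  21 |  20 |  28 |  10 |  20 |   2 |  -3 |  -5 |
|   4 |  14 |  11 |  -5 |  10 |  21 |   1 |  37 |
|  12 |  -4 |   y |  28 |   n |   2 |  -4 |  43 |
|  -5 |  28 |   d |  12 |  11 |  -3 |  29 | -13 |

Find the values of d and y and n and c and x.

d = 34, y = 0, n = 16, c = 5, x = 22

The known cells in row 8 total 59, leaving 93 − 59 = 34 for the blank.
The known cells in column 3 total 93, leaving 93 − 93 = 0 for the blank.
The known cells in row 7 total 77, leaving 93 − 77 = 16 for the blank.
The known cells in column 5 total 88, leaving 93 − 88 = 5 for the blank.
The known cells in row 3 total 71, leaving 93 − 71 = 22 for the blank.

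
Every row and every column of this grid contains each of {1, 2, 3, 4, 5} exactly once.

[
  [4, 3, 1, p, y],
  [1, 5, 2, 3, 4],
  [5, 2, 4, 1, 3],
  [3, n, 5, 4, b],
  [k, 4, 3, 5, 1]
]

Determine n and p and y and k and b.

Cell (5,1): row 5 already has {1, 3, 4, 5} → 2.
At (row 4, col 2): column 2 already has {2, 3, 4, 5}, so the value is 1.
At (row 4, col 5): row 4 already has {1, 3, 4, 5}, so the value is 2.
For row 1, column 5: column 5 already has {1, 2, 3, 4}; that leaves 5.
For row 1, column 4: row 1 already has {1, 3, 4, 5}; that leaves 2.

n = 1, p = 2, y = 5, k = 2, b = 2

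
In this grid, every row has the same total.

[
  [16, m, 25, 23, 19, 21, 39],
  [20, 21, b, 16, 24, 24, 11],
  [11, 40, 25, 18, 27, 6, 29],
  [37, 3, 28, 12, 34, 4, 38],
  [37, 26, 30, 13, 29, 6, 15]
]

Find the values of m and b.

m = 13, b = 40

Row 4 sums to 156 and so does row 5; that's the common total.
In row 1 the known cells total 143, leaving 156 − 143 = 13.
In row 2 the known cells total 116, leaving 156 − 116 = 40.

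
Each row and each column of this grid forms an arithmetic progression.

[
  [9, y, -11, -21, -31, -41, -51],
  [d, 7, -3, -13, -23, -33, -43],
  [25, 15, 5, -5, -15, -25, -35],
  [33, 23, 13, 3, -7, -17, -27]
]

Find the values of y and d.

Along each row the entries change by -10 per step; down each column they change by 8.
Row 1: from 9 at column 1, stepping by -10 to column 2 gives -1.
Row 2: from 7 at column 2, stepping by -10 to column 1 gives 17.

y = -1, d = 17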